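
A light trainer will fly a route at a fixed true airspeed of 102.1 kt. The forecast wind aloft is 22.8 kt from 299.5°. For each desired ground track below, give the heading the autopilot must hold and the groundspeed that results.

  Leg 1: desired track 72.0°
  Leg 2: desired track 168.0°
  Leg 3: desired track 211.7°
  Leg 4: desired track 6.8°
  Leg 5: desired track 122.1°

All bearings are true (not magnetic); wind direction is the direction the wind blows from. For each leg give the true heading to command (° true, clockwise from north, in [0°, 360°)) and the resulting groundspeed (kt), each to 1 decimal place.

Leg 1: desired track 72.0°; wind correction -9.5° → command heading 62.5°, groundspeed 116.1 kt
Leg 2: desired track 168.0°; wind correction +9.6° → command heading 177.6°, groundspeed 115.8 kt
Leg 3: desired track 211.7°; wind correction +12.9° → command heading 224.6°, groundspeed 98.7 kt
Leg 4: desired track 6.8°; wind correction -11.9° → command heading 354.9°, groundspeed 91.1 kt
Leg 5: desired track 122.1°; wind correction +0.6° → command heading 122.7°, groundspeed 124.9 kt

Leg 1: heading=62.5°, groundspeed=116.1 kt
Leg 2: heading=177.6°, groundspeed=115.8 kt
Leg 3: heading=224.6°, groundspeed=98.7 kt
Leg 4: heading=354.9°, groundspeed=91.1 kt
Leg 5: heading=122.7°, groundspeed=124.9 kt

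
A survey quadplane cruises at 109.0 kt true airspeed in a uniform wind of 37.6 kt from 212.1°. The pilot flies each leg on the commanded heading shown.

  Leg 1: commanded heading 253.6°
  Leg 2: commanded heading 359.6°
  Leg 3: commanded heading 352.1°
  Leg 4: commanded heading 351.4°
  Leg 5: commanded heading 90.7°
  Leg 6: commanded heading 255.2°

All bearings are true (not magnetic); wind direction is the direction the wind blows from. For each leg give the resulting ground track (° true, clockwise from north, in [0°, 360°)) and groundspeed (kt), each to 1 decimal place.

Leg 1: track=270.7°, groundspeed=84.6 kt
Leg 2: track=7.8°, groundspeed=142.2 kt
Leg 3: track=2.0°, groundspeed=139.9 kt
Leg 4: track=1.5°, groundspeed=139.7 kt
Leg 5: track=76.7°, groundspeed=132.5 kt
Leg 6: track=272.7°, groundspeed=85.5 kt

Leg 1: heading 253.6°; drift +17.1° → track 270.7°, groundspeed 84.6 kt
Leg 2: heading 359.6°; drift +8.2° → track 7.8°, groundspeed 142.2 kt
Leg 3: heading 352.1°; drift +9.9° → track 2.0°, groundspeed 139.9 kt
Leg 4: heading 351.4°; drift +10.1° → track 1.5°, groundspeed 139.7 kt
Leg 5: heading 90.7°; drift -14.0° → track 76.7°, groundspeed 132.5 kt
Leg 6: heading 255.2°; drift +17.5° → track 272.7°, groundspeed 85.5 kt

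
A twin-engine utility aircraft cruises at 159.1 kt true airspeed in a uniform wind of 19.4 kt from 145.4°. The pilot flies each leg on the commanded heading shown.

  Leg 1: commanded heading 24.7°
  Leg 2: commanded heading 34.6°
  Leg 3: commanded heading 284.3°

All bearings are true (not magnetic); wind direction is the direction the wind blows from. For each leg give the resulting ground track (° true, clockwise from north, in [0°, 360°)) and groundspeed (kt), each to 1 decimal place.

Leg 1: track=19.1°, groundspeed=169.8 kt
Leg 2: track=28.4°, groundspeed=167.0 kt
Leg 3: track=288.5°, groundspeed=174.2 kt

Leg 1: heading 24.7°; drift -5.6° → track 19.1°, groundspeed 169.8 kt
Leg 2: heading 34.6°; drift -6.2° → track 28.4°, groundspeed 167.0 kt
Leg 3: heading 284.3°; drift +4.2° → track 288.5°, groundspeed 174.2 kt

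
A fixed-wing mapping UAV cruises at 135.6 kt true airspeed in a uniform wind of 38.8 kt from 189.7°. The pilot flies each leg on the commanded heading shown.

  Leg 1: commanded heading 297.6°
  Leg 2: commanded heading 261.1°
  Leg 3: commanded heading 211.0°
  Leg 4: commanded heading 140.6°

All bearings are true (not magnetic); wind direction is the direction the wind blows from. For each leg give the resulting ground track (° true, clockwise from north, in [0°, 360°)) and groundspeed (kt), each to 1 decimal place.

Leg 1: heading 297.6°; drift +14.1° → track 311.7°, groundspeed 152.1 kt
Leg 2: heading 261.1°; drift +16.6° → track 277.7°, groundspeed 128.6 kt
Leg 3: heading 211.0°; drift +8.1° → track 219.1°, groundspeed 100.4 kt
Leg 4: heading 140.6°; drift -14.9° → track 125.7°, groundspeed 114.0 kt

Leg 1: track=311.7°, groundspeed=152.1 kt
Leg 2: track=277.7°, groundspeed=128.6 kt
Leg 3: track=219.1°, groundspeed=100.4 kt
Leg 4: track=125.7°, groundspeed=114.0 kt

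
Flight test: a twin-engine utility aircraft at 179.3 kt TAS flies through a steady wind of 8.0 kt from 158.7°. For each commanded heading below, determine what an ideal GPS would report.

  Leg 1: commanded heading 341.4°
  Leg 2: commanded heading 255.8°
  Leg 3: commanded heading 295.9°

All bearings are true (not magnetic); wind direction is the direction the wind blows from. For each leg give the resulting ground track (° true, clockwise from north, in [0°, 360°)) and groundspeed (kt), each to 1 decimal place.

Leg 1: heading 341.4°; drift -0.1° → track 341.3°, groundspeed 187.3 kt
Leg 2: heading 255.8°; drift +2.5° → track 258.3°, groundspeed 180.5 kt
Leg 3: heading 295.9°; drift +1.7° → track 297.6°, groundspeed 185.2 kt

Leg 1: track=341.3°, groundspeed=187.3 kt
Leg 2: track=258.3°, groundspeed=180.5 kt
Leg 3: track=297.6°, groundspeed=185.2 kt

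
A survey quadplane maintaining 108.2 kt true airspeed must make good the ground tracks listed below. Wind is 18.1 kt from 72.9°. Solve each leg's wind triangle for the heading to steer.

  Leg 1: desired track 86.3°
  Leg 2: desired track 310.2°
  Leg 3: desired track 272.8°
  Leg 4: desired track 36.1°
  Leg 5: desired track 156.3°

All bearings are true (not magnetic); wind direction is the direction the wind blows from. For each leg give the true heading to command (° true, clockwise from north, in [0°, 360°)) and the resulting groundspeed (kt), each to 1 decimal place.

Leg 1: heading=84.1°, groundspeed=90.5 kt
Leg 2: heading=318.3°, groundspeed=116.9 kt
Leg 3: heading=276.1°, groundspeed=125.0 kt
Leg 4: heading=41.9°, groundspeed=93.2 kt
Leg 5: heading=146.7°, groundspeed=104.6 kt

Leg 1: desired track 86.3°; wind correction -2.2° → command heading 84.1°, groundspeed 90.5 kt
Leg 2: desired track 310.2°; wind correction +8.1° → command heading 318.3°, groundspeed 116.9 kt
Leg 3: desired track 272.8°; wind correction +3.3° → command heading 276.1°, groundspeed 125.0 kt
Leg 4: desired track 36.1°; wind correction +5.8° → command heading 41.9°, groundspeed 93.2 kt
Leg 5: desired track 156.3°; wind correction -9.6° → command heading 146.7°, groundspeed 104.6 kt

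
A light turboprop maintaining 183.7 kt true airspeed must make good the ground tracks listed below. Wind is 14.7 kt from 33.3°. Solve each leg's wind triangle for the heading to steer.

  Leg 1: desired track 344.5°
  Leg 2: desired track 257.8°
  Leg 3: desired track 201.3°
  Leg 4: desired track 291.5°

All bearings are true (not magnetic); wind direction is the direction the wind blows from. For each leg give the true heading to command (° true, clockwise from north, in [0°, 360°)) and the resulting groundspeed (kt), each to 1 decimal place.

Leg 1: desired track 344.5°; wind correction +3.5° → command heading 348.0°, groundspeed 173.7 kt
Leg 2: desired track 257.8°; wind correction +3.2° → command heading 261.0°, groundspeed 193.9 kt
Leg 3: desired track 201.3°; wind correction -1.0° → command heading 200.3°, groundspeed 198.1 kt
Leg 4: desired track 291.5°; wind correction +4.5° → command heading 296.0°, groundspeed 186.1 kt

Leg 1: heading=348.0°, groundspeed=173.7 kt
Leg 2: heading=261.0°, groundspeed=193.9 kt
Leg 3: heading=200.3°, groundspeed=198.1 kt
Leg 4: heading=296.0°, groundspeed=186.1 kt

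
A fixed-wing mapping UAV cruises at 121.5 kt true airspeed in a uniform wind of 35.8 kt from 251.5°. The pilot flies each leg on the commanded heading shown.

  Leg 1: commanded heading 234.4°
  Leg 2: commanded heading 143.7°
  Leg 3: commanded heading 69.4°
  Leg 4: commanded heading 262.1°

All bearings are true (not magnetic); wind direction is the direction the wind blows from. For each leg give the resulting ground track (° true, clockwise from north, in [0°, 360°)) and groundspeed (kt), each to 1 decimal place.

Leg 1: heading 234.4°; drift -6.9° → track 227.5°, groundspeed 87.9 kt
Leg 2: heading 143.7°; drift -14.4° → track 129.3°, groundspeed 136.8 kt
Leg 3: heading 69.4°; drift +0.5° → track 69.9°, groundspeed 157.3 kt
Leg 4: heading 262.1°; drift +4.4° → track 266.5°, groundspeed 86.6 kt

Leg 1: track=227.5°, groundspeed=87.9 kt
Leg 2: track=129.3°, groundspeed=136.8 kt
Leg 3: track=69.9°, groundspeed=157.3 kt
Leg 4: track=266.5°, groundspeed=86.6 kt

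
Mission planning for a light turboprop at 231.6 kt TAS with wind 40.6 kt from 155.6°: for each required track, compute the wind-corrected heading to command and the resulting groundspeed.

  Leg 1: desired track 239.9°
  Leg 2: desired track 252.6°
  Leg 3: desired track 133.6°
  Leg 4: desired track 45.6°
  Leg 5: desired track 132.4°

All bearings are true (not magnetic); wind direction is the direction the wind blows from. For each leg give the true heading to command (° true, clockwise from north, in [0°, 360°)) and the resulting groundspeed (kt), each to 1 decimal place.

Leg 1: desired track 239.9°; wind correction -10.0° → command heading 229.9°, groundspeed 224.0 kt
Leg 2: desired track 252.6°; wind correction -10.0° → command heading 242.6°, groundspeed 233.0 kt
Leg 3: desired track 133.6°; wind correction +3.8° → command heading 137.4°, groundspeed 193.5 kt
Leg 4: desired track 45.6°; wind correction +9.5° → command heading 55.1°, groundspeed 242.3 kt
Leg 5: desired track 132.4°; wind correction +4.0° → command heading 136.4°, groundspeed 193.7 kt

Leg 1: heading=229.9°, groundspeed=224.0 kt
Leg 2: heading=242.6°, groundspeed=233.0 kt
Leg 3: heading=137.4°, groundspeed=193.5 kt
Leg 4: heading=55.1°, groundspeed=242.3 kt
Leg 5: heading=136.4°, groundspeed=193.7 kt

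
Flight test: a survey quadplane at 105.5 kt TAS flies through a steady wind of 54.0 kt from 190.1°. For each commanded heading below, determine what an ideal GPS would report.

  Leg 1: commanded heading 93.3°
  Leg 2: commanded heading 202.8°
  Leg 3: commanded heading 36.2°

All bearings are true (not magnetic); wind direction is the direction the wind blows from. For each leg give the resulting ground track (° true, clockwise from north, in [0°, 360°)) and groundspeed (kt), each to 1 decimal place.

Leg 1: track=67.7°, groundspeed=124.1 kt
Leg 2: track=215.5°, groundspeed=54.1 kt
Leg 3: track=27.4°, groundspeed=155.8 kt

Leg 1: heading 93.3°; drift -25.6° → track 67.7°, groundspeed 124.1 kt
Leg 2: heading 202.8°; drift +12.7° → track 215.5°, groundspeed 54.1 kt
Leg 3: heading 36.2°; drift -8.8° → track 27.4°, groundspeed 155.8 kt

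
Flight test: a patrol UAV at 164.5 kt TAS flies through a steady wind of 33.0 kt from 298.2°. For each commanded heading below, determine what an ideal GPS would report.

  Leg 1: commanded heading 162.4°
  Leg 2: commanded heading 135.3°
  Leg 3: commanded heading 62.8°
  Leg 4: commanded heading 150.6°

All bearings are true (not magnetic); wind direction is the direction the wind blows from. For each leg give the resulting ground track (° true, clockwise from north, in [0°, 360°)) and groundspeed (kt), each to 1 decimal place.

Leg 1: heading 162.4°; drift -7.0° → track 155.4°, groundspeed 189.6 kt
Leg 2: heading 135.3°; drift -2.8° → track 132.5°, groundspeed 196.3 kt
Leg 3: heading 62.8°; drift +8.4° → track 71.2°, groundspeed 185.2 kt
Leg 4: heading 150.6°; drift -5.3° → track 145.3°, groundspeed 193.2 kt

Leg 1: track=155.4°, groundspeed=189.6 kt
Leg 2: track=132.5°, groundspeed=196.3 kt
Leg 3: track=71.2°, groundspeed=185.2 kt
Leg 4: track=145.3°, groundspeed=193.2 kt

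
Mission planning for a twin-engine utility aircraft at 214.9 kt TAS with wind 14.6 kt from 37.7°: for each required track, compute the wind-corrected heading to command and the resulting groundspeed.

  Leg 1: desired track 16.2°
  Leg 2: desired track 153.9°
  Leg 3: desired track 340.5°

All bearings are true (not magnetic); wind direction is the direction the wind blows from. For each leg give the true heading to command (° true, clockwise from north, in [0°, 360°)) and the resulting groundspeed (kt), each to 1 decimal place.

Leg 1: desired track 16.2°; wind correction +1.4° → command heading 17.6°, groundspeed 201.2 kt
Leg 2: desired track 153.9°; wind correction -3.5° → command heading 150.4°, groundspeed 220.9 kt
Leg 3: desired track 340.5°; wind correction +3.3° → command heading 343.8°, groundspeed 206.6 kt

Leg 1: heading=17.6°, groundspeed=201.2 kt
Leg 2: heading=150.4°, groundspeed=220.9 kt
Leg 3: heading=343.8°, groundspeed=206.6 kt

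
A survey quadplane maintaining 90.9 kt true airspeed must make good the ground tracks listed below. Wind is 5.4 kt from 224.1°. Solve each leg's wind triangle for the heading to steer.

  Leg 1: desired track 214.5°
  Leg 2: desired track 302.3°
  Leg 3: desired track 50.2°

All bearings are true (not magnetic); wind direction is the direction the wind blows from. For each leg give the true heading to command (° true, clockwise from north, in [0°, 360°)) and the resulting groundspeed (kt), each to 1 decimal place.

Leg 1: heading=215.1°, groundspeed=85.6 kt
Leg 2: heading=299.0°, groundspeed=89.6 kt
Leg 3: heading=50.6°, groundspeed=96.3 kt

Leg 1: desired track 214.5°; wind correction +0.6° → command heading 215.1°, groundspeed 85.6 kt
Leg 2: desired track 302.3°; wind correction -3.3° → command heading 299.0°, groundspeed 89.6 kt
Leg 3: desired track 50.2°; wind correction +0.4° → command heading 50.6°, groundspeed 96.3 kt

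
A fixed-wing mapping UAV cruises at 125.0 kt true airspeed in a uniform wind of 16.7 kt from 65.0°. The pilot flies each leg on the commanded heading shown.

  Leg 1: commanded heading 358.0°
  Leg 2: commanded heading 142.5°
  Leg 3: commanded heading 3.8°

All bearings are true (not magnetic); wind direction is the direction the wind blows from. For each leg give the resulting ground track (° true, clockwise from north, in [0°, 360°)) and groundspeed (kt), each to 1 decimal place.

Leg 1: heading 358.0°; drift -7.4° → track 350.6°, groundspeed 119.5 kt
Leg 2: heading 142.5°; drift +7.7° → track 150.2°, groundspeed 122.5 kt
Leg 3: heading 3.8°; drift -7.1° → track 356.7°, groundspeed 117.9 kt

Leg 1: track=350.6°, groundspeed=119.5 kt
Leg 2: track=150.2°, groundspeed=122.5 kt
Leg 3: track=356.7°, groundspeed=117.9 kt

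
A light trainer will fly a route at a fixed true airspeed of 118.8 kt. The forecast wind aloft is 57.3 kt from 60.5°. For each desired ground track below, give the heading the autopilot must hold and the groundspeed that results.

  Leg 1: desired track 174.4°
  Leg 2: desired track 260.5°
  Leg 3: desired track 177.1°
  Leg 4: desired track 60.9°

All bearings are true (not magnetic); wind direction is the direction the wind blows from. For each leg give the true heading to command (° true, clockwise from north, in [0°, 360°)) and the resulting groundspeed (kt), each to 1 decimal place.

Leg 1: desired track 174.4°; wind correction -26.2° → command heading 148.2°, groundspeed 129.8 kt
Leg 2: desired track 260.5°; wind correction +9.5° → command heading 270.0°, groundspeed 171.0 kt
Leg 3: desired track 177.1°; wind correction -25.5° → command heading 151.6°, groundspeed 132.8 kt
Leg 4: desired track 60.9°; wind correction -0.2° → command heading 60.7°, groundspeed 61.5 kt

Leg 1: heading=148.2°, groundspeed=129.8 kt
Leg 2: heading=270.0°, groundspeed=171.0 kt
Leg 3: heading=151.6°, groundspeed=132.8 kt
Leg 4: heading=60.7°, groundspeed=61.5 kt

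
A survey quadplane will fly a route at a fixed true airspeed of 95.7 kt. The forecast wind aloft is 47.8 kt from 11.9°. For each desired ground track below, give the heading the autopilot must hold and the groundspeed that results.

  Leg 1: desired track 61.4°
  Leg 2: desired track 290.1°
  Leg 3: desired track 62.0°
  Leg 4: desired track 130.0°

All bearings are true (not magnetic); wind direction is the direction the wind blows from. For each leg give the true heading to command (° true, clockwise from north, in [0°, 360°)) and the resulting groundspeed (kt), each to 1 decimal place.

Leg 1: desired track 61.4°; wind correction -22.3° → command heading 39.1°, groundspeed 57.5 kt
Leg 2: desired track 290.1°; wind correction +29.6° → command heading 319.7°, groundspeed 76.4 kt
Leg 3: desired track 62.0°; wind correction -22.5° → command heading 39.5°, groundspeed 57.7 kt
Leg 4: desired track 130.0°; wind correction -26.1° → command heading 103.9°, groundspeed 108.4 kt

Leg 1: heading=39.1°, groundspeed=57.5 kt
Leg 2: heading=319.7°, groundspeed=76.4 kt
Leg 3: heading=39.5°, groundspeed=57.7 kt
Leg 4: heading=103.9°, groundspeed=108.4 kt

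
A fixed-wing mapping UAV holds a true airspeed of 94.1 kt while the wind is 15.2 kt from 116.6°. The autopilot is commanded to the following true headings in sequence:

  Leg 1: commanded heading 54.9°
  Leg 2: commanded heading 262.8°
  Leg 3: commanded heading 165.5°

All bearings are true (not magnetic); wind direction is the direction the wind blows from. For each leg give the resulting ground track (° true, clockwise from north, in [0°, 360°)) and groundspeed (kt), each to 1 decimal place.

Leg 1: heading 54.9°; drift -8.8° → track 46.1°, groundspeed 87.9 kt
Leg 2: heading 262.8°; drift +4.5° → track 267.3°, groundspeed 107.1 kt
Leg 3: heading 165.5°; drift +7.8° → track 173.3°, groundspeed 84.9 kt

Leg 1: track=46.1°, groundspeed=87.9 kt
Leg 2: track=267.3°, groundspeed=107.1 kt
Leg 3: track=173.3°, groundspeed=84.9 kt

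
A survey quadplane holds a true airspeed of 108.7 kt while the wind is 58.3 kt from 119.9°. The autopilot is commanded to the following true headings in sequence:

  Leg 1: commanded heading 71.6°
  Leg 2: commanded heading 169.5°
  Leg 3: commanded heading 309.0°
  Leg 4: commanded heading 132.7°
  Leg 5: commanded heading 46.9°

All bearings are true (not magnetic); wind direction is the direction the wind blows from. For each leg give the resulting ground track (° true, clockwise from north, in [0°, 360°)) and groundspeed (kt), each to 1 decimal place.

Leg 1: track=39.7°, groundspeed=82.4 kt
Leg 2: track=201.5°, groundspeed=83.7 kt
Leg 3: track=305.8°, groundspeed=166.5 kt
Leg 4: track=146.7°, groundspeed=53.4 kt
Leg 5: track=15.6°, groundspeed=107.3 kt

Leg 1: heading 71.6°; drift -31.9° → track 39.7°, groundspeed 82.4 kt
Leg 2: heading 169.5°; drift +32.0° → track 201.5°, groundspeed 83.7 kt
Leg 3: heading 309.0°; drift -3.2° → track 305.8°, groundspeed 166.5 kt
Leg 4: heading 132.7°; drift +14.0° → track 146.7°, groundspeed 53.4 kt
Leg 5: heading 46.9°; drift -31.3° → track 15.6°, groundspeed 107.3 kt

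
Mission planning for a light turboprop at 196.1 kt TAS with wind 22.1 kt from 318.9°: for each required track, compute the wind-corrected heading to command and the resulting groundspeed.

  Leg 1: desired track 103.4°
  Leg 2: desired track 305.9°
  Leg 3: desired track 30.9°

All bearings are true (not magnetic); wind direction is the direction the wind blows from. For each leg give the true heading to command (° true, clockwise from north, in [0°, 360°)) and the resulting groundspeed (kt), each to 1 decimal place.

Leg 1: desired track 103.4°; wind correction -3.8° → command heading 99.6°, groundspeed 213.7 kt
Leg 2: desired track 305.9°; wind correction +1.5° → command heading 307.4°, groundspeed 174.5 kt
Leg 3: desired track 30.9°; wind correction -6.2° → command heading 24.7°, groundspeed 188.1 kt

Leg 1: heading=99.6°, groundspeed=213.7 kt
Leg 2: heading=307.4°, groundspeed=174.5 kt
Leg 3: heading=24.7°, groundspeed=188.1 kt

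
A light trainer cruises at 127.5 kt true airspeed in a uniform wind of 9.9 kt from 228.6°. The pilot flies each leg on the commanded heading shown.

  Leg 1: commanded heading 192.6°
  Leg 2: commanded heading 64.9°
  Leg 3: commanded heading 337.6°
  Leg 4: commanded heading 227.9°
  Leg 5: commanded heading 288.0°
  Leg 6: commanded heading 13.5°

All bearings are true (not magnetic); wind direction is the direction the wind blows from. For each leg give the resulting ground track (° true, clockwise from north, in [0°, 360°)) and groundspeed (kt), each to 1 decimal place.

Leg 1: track=189.8°, groundspeed=119.6 kt
Leg 2: track=63.7°, groundspeed=137.0 kt
Leg 3: track=341.7°, groundspeed=131.1 kt
Leg 4: track=227.8°, groundspeed=117.6 kt
Leg 5: track=292.0°, groundspeed=122.8 kt
Leg 6: track=15.9°, groundspeed=135.7 kt

Leg 1: heading 192.6°; drift -2.8° → track 189.8°, groundspeed 119.6 kt
Leg 2: heading 64.9°; drift -1.2° → track 63.7°, groundspeed 137.0 kt
Leg 3: heading 337.6°; drift +4.1° → track 341.7°, groundspeed 131.1 kt
Leg 4: heading 227.9°; drift -0.1° → track 227.8°, groundspeed 117.6 kt
Leg 5: heading 288.0°; drift +4.0° → track 292.0°, groundspeed 122.8 kt
Leg 6: heading 13.5°; drift +2.4° → track 15.9°, groundspeed 135.7 kt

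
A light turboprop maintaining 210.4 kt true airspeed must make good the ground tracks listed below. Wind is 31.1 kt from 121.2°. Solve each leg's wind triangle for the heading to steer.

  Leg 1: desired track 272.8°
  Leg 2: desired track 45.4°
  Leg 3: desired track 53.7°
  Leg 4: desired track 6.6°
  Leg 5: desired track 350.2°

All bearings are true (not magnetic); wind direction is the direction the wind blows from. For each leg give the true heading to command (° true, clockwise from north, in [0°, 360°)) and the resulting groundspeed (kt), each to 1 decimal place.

Leg 1: heading=268.8°, groundspeed=237.2 kt
Leg 2: heading=53.6°, groundspeed=200.6 kt
Leg 3: heading=61.5°, groundspeed=196.5 kt
Leg 4: heading=14.3°, groundspeed=221.4 kt
Leg 5: heading=356.6°, groundspeed=229.5 kt

Leg 1: desired track 272.8°; wind correction -4.0° → command heading 268.8°, groundspeed 237.2 kt
Leg 2: desired track 45.4°; wind correction +8.2° → command heading 53.6°, groundspeed 200.6 kt
Leg 3: desired track 53.7°; wind correction +7.8° → command heading 61.5°, groundspeed 196.5 kt
Leg 4: desired track 6.6°; wind correction +7.7° → command heading 14.3°, groundspeed 221.4 kt
Leg 5: desired track 350.2°; wind correction +6.4° → command heading 356.6°, groundspeed 229.5 kt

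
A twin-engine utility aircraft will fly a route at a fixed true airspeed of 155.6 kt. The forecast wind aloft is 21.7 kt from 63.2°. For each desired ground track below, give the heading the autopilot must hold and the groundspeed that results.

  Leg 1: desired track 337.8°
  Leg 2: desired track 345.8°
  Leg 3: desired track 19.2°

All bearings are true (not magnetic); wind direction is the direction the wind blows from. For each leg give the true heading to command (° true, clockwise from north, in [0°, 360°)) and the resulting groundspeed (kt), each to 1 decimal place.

Leg 1: desired track 337.8°; wind correction +8.0° → command heading 345.8°, groundspeed 152.3 kt
Leg 2: desired track 345.8°; wind correction +7.8° → command heading 353.6°, groundspeed 149.4 kt
Leg 3: desired track 19.2°; wind correction +5.6° → command heading 24.8°, groundspeed 139.3 kt

Leg 1: heading=345.8°, groundspeed=152.3 kt
Leg 2: heading=353.6°, groundspeed=149.4 kt
Leg 3: heading=24.8°, groundspeed=139.3 kt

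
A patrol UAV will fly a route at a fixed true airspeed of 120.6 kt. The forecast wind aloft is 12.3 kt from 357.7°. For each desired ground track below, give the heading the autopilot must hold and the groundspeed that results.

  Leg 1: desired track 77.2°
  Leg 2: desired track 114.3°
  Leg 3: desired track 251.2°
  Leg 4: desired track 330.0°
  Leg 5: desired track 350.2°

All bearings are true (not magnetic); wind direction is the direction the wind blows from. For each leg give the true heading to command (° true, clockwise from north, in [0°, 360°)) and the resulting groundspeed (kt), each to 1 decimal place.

Leg 1: heading=71.4°, groundspeed=117.8 kt
Leg 2: heading=109.1°, groundspeed=125.6 kt
Leg 3: heading=256.8°, groundspeed=123.5 kt
Leg 4: heading=332.7°, groundspeed=109.6 kt
Leg 5: heading=351.0°, groundspeed=108.4 kt

Leg 1: desired track 77.2°; wind correction -5.8° → command heading 71.4°, groundspeed 117.8 kt
Leg 2: desired track 114.3°; wind correction -5.2° → command heading 109.1°, groundspeed 125.6 kt
Leg 3: desired track 251.2°; wind correction +5.6° → command heading 256.8°, groundspeed 123.5 kt
Leg 4: desired track 330.0°; wind correction +2.7° → command heading 332.7°, groundspeed 109.6 kt
Leg 5: desired track 350.2°; wind correction +0.8° → command heading 351.0°, groundspeed 108.4 kt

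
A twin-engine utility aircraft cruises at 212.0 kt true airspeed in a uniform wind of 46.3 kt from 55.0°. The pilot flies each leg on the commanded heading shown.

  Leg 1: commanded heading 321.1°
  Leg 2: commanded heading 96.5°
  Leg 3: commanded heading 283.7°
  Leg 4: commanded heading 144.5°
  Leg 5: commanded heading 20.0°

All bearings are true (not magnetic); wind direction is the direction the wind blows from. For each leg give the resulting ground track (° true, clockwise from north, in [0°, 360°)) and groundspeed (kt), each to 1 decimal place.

Leg 1: heading 321.1°; drift -12.1° → track 309.0°, groundspeed 220.1 kt
Leg 2: heading 96.5°; drift +9.8° → track 106.3°, groundspeed 180.0 kt
Leg 3: heading 283.7°; drift -8.2° → track 275.5°, groundspeed 245.0 kt
Leg 4: heading 144.5°; drift +12.3° → track 156.8°, groundspeed 216.6 kt
Leg 5: heading 20.0°; drift -8.7° → track 11.3°, groundspeed 176.1 kt

Leg 1: track=309.0°, groundspeed=220.1 kt
Leg 2: track=106.3°, groundspeed=180.0 kt
Leg 3: track=275.5°, groundspeed=245.0 kt
Leg 4: track=156.8°, groundspeed=216.6 kt
Leg 5: track=11.3°, groundspeed=176.1 kt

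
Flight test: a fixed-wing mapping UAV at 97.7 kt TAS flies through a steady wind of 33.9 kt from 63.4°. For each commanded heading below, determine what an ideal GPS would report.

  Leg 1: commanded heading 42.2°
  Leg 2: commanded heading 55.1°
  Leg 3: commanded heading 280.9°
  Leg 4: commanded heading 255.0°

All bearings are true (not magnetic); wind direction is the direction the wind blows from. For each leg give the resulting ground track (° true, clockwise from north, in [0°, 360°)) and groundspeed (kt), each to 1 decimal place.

Leg 1: heading 42.2°; drift -10.5° → track 31.7°, groundspeed 67.2 kt
Leg 2: heading 55.1°; drift -4.4° → track 50.7°, groundspeed 64.3 kt
Leg 3: heading 280.9°; drift -9.4° → track 271.5°, groundspeed 126.3 kt
Leg 4: heading 255.0°; drift -3.0° → track 252.0°, groundspeed 131.1 kt

Leg 1: track=31.7°, groundspeed=67.2 kt
Leg 2: track=50.7°, groundspeed=64.3 kt
Leg 3: track=271.5°, groundspeed=126.3 kt
Leg 4: track=252.0°, groundspeed=131.1 kt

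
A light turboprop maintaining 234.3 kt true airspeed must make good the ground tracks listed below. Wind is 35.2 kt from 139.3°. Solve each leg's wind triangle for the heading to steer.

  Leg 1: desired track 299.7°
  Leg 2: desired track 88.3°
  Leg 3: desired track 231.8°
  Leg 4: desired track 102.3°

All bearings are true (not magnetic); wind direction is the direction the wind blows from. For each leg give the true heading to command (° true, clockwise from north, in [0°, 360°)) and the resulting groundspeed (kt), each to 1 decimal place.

Leg 1: heading=296.8°, groundspeed=267.2 kt
Leg 2: heading=95.0°, groundspeed=210.5 kt
Leg 3: heading=223.2°, groundspeed=233.2 kt
Leg 4: heading=107.5°, groundspeed=205.2 kt

Leg 1: desired track 299.7°; wind correction -2.9° → command heading 296.8°, groundspeed 267.2 kt
Leg 2: desired track 88.3°; wind correction +6.7° → command heading 95.0°, groundspeed 210.5 kt
Leg 3: desired track 231.8°; wind correction -8.6° → command heading 223.2°, groundspeed 233.2 kt
Leg 4: desired track 102.3°; wind correction +5.2° → command heading 107.5°, groundspeed 205.2 kt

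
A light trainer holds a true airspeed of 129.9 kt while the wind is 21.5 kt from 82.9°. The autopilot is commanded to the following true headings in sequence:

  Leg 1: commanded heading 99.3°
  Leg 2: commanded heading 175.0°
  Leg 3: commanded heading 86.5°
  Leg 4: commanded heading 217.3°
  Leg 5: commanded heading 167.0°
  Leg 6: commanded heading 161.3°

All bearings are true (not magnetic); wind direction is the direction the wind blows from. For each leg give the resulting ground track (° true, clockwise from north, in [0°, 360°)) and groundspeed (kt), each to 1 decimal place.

Leg 1: heading 99.3°; drift +3.2° → track 102.5°, groundspeed 109.4 kt
Leg 2: heading 175.0°; drift +9.3° → track 184.3°, groundspeed 132.4 kt
Leg 3: heading 86.5°; drift +0.7° → track 87.2°, groundspeed 108.5 kt
Leg 4: heading 217.3°; drift +6.0° → track 223.3°, groundspeed 145.8 kt
Leg 5: heading 167.0°; drift +9.5° → track 176.5°, groundspeed 129.5 kt
Leg 6: heading 161.3°; drift +9.5° → track 170.8°, groundspeed 127.3 kt

Leg 1: track=102.5°, groundspeed=109.4 kt
Leg 2: track=184.3°, groundspeed=132.4 kt
Leg 3: track=87.2°, groundspeed=108.5 kt
Leg 4: track=223.3°, groundspeed=145.8 kt
Leg 5: track=176.5°, groundspeed=129.5 kt
Leg 6: track=170.8°, groundspeed=127.3 kt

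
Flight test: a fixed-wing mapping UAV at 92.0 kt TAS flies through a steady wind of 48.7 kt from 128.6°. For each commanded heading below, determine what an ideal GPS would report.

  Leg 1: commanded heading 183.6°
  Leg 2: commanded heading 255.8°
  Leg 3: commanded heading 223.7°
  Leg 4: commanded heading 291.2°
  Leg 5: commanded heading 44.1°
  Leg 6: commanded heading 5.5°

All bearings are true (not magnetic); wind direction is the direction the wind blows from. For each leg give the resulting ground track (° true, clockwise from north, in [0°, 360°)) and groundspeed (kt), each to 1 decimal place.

Leg 1: heading 183.6°; drift +31.9° → track 215.5°, groundspeed 75.5 kt
Leg 2: heading 255.8°; drift +17.7° → track 273.5°, groundspeed 127.5 kt
Leg 3: heading 223.7°; drift +26.7° → track 250.4°, groundspeed 107.9 kt
Leg 4: heading 291.2°; drift +6.0° → track 297.2°, groundspeed 139.2 kt
Leg 5: heading 44.1°; drift -29.0° → track 15.1°, groundspeed 99.9 kt
Leg 6: heading 5.5°; drift -19.0° → track 346.5°, groundspeed 125.4 kt

Leg 1: track=215.5°, groundspeed=75.5 kt
Leg 2: track=273.5°, groundspeed=127.5 kt
Leg 3: track=250.4°, groundspeed=107.9 kt
Leg 4: track=297.2°, groundspeed=139.2 kt
Leg 5: track=15.1°, groundspeed=99.9 kt
Leg 6: track=346.5°, groundspeed=125.4 kt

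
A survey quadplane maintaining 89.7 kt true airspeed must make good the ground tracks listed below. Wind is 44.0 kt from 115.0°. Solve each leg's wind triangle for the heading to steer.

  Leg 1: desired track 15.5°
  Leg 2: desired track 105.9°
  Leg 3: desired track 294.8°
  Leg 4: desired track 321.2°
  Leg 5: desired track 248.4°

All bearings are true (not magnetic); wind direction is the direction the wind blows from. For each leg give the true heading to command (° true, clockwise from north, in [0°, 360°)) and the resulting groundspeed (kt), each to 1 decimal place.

Leg 1: heading=44.4°, groundspeed=85.8 kt
Leg 2: heading=110.3°, groundspeed=46.0 kt
Leg 3: heading=294.7°, groundspeed=133.7 kt
Leg 4: heading=333.7°, groundspeed=127.1 kt
Leg 5: heading=227.5°, groundspeed=114.0 kt

Leg 1: desired track 15.5°; wind correction +28.9° → command heading 44.4°, groundspeed 85.8 kt
Leg 2: desired track 105.9°; wind correction +4.4° → command heading 110.3°, groundspeed 46.0 kt
Leg 3: desired track 294.8°; wind correction -0.1° → command heading 294.7°, groundspeed 133.7 kt
Leg 4: desired track 321.2°; wind correction +12.5° → command heading 333.7°, groundspeed 127.1 kt
Leg 5: desired track 248.4°; wind correction -20.9° → command heading 227.5°, groundspeed 114.0 kt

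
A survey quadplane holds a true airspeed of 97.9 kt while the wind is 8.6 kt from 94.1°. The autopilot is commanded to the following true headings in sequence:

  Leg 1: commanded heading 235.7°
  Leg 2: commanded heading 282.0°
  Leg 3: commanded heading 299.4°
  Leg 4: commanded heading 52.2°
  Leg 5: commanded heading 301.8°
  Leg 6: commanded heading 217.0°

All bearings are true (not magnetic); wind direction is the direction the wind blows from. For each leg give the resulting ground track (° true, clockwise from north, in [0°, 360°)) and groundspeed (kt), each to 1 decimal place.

Leg 1: heading 235.7°; drift +2.9° → track 238.6°, groundspeed 104.8 kt
Leg 2: heading 282.0°; drift -0.6° → track 281.4°, groundspeed 106.4 kt
Leg 3: heading 299.4°; drift -2.0° → track 297.4°, groundspeed 105.7 kt
Leg 4: heading 52.2°; drift -3.6° → track 48.6°, groundspeed 91.7 kt
Leg 5: heading 301.8°; drift -2.2° → track 299.6°, groundspeed 105.6 kt
Leg 6: heading 217.0°; drift +4.0° → track 221.0°, groundspeed 102.8 kt

Leg 1: track=238.6°, groundspeed=104.8 kt
Leg 2: track=281.4°, groundspeed=106.4 kt
Leg 3: track=297.4°, groundspeed=105.7 kt
Leg 4: track=48.6°, groundspeed=91.7 kt
Leg 5: track=299.6°, groundspeed=105.6 kt
Leg 6: track=221.0°, groundspeed=102.8 kt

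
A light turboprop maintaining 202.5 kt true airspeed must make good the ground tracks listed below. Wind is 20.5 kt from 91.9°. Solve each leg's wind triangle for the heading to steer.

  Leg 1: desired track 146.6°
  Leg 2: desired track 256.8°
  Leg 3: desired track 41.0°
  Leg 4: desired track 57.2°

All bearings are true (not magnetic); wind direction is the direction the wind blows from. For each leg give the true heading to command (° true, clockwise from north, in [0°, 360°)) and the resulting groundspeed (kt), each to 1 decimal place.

Leg 1: desired track 146.6°; wind correction -4.7° → command heading 141.9°, groundspeed 190.0 kt
Leg 2: desired track 256.8°; wind correction -1.5° → command heading 255.3°, groundspeed 222.2 kt
Leg 3: desired track 41.0°; wind correction +4.5° → command heading 45.5°, groundspeed 188.9 kt
Leg 4: desired track 57.2°; wind correction +3.3° → command heading 60.5°, groundspeed 185.3 kt

Leg 1: heading=141.9°, groundspeed=190.0 kt
Leg 2: heading=255.3°, groundspeed=222.2 kt
Leg 3: heading=45.5°, groundspeed=188.9 kt
Leg 4: heading=60.5°, groundspeed=185.3 kt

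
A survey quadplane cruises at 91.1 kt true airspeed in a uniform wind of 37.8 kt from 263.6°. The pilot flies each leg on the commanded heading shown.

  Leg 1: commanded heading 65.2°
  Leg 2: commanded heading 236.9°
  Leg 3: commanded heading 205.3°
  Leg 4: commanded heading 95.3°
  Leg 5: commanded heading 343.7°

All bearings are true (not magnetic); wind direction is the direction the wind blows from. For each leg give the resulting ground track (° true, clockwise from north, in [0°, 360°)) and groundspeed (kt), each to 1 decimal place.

Leg 1: track=70.6°, groundspeed=127.5 kt
Leg 2: track=220.4°, groundspeed=59.8 kt
Leg 3: track=181.0°, groundspeed=78.2 kt
Leg 4: track=91.9°, groundspeed=128.3 kt
Leg 5: track=7.5°, groundspeed=92.4 kt

Leg 1: heading 65.2°; drift +5.4° → track 70.6°, groundspeed 127.5 kt
Leg 2: heading 236.9°; drift -16.5° → track 220.4°, groundspeed 59.8 kt
Leg 3: heading 205.3°; drift -24.3° → track 181.0°, groundspeed 78.2 kt
Leg 4: heading 95.3°; drift -3.4° → track 91.9°, groundspeed 128.3 kt
Leg 5: heading 343.7°; drift +23.8° → track 7.5°, groundspeed 92.4 kt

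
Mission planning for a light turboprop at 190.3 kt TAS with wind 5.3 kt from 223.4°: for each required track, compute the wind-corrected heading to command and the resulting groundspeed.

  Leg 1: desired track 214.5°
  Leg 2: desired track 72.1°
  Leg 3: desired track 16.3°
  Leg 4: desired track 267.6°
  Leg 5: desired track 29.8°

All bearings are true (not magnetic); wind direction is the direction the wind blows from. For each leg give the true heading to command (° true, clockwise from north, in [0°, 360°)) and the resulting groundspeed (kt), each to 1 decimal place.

Leg 1: desired track 214.5°; wind correction +0.2° → command heading 214.7°, groundspeed 185.1 kt
Leg 2: desired track 72.1°; wind correction +0.8° → command heading 72.9°, groundspeed 194.9 kt
Leg 3: desired track 16.3°; wind correction -0.7° → command heading 15.6°, groundspeed 195.0 kt
Leg 4: desired track 267.6°; wind correction -1.1° → command heading 266.5°, groundspeed 186.5 kt
Leg 5: desired track 29.8°; wind correction -0.4° → command heading 29.4°, groundspeed 195.4 kt

Leg 1: heading=214.7°, groundspeed=185.1 kt
Leg 2: heading=72.9°, groundspeed=194.9 kt
Leg 3: heading=15.6°, groundspeed=195.0 kt
Leg 4: heading=266.5°, groundspeed=186.5 kt
Leg 5: heading=29.4°, groundspeed=195.4 kt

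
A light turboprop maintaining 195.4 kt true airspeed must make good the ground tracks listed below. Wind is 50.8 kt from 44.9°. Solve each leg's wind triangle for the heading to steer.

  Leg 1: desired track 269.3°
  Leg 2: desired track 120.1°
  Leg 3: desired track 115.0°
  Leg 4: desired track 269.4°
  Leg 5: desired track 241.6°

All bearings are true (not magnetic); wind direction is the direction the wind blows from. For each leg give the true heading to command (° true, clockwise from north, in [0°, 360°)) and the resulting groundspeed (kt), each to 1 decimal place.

Leg 1: desired track 269.3°; wind correction +10.5° → command heading 279.8°, groundspeed 228.4 kt
Leg 2: desired track 120.1°; wind correction -14.6° → command heading 105.5°, groundspeed 176.2 kt
Leg 3: desired track 115.0°; wind correction -14.1° → command heading 100.9°, groundspeed 172.2 kt
Leg 4: desired track 269.4°; wind correction +10.5° → command heading 279.9°, groundspeed 228.4 kt
Leg 5: desired track 241.6°; wind correction +4.3° → command heading 245.9°, groundspeed 243.5 kt

Leg 1: heading=279.8°, groundspeed=228.4 kt
Leg 2: heading=105.5°, groundspeed=176.2 kt
Leg 3: heading=100.9°, groundspeed=172.2 kt
Leg 4: heading=279.9°, groundspeed=228.4 kt
Leg 5: heading=245.9°, groundspeed=243.5 kt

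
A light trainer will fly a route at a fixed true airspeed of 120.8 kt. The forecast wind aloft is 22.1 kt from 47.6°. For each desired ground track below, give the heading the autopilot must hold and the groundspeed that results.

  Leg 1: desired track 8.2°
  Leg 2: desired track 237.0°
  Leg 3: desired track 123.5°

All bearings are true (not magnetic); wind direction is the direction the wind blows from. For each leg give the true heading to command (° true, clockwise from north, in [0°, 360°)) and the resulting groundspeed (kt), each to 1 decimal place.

Leg 1: desired track 8.2°; wind correction +6.7° → command heading 14.9°, groundspeed 102.9 kt
Leg 2: desired track 237.0°; wind correction +1.7° → command heading 238.7°, groundspeed 142.5 kt
Leg 3: desired track 123.5°; wind correction -10.2° → command heading 113.3°, groundspeed 113.5 kt

Leg 1: heading=14.9°, groundspeed=102.9 kt
Leg 2: heading=238.7°, groundspeed=142.5 kt
Leg 3: heading=113.3°, groundspeed=113.5 kt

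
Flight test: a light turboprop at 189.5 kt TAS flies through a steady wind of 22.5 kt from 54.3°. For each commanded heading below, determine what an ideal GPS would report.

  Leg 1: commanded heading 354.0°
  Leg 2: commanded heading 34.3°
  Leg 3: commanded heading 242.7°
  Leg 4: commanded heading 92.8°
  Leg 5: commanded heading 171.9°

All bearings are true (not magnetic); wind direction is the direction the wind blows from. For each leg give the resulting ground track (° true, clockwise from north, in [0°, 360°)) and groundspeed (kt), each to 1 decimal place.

Leg 1: track=347.7°, groundspeed=179.4 kt
Leg 2: track=31.7°, groundspeed=168.5 kt
Leg 3: track=241.8°, groundspeed=211.8 kt
Leg 4: track=97.5°, groundspeed=172.5 kt
Leg 5: track=177.6°, groundspeed=200.9 kt

Leg 1: heading 354.0°; drift -6.3° → track 347.7°, groundspeed 179.4 kt
Leg 2: heading 34.3°; drift -2.6° → track 31.7°, groundspeed 168.5 kt
Leg 3: heading 242.7°; drift -0.9° → track 241.8°, groundspeed 211.8 kt
Leg 4: heading 92.8°; drift +4.7° → track 97.5°, groundspeed 172.5 kt
Leg 5: heading 171.9°; drift +5.7° → track 177.6°, groundspeed 200.9 kt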